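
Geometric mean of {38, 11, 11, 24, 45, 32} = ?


Product = 38 × 11 × 11 × 24 × 45 × 32 = 158906880
GM = 158906880^(1/6) = 23.2733

GM = 23.2733


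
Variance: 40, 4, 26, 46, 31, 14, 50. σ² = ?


Mean = 30.1429
Squared deviations: 97.1633, 683.4490, 17.1633, 251.4490, 0.7347, 260.5918, 394.3061
Sum = 1704.8571
Variance = 1704.8571/7 = 243.5510

Variance = 243.5510


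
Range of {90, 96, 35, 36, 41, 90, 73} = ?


Max = 96, Min = 35
Range = 96 - 35 = 61

Range = 61


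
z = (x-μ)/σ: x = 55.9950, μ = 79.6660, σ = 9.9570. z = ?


z = (55.9950 - 79.6660)/9.9570
= -23.6710/9.9570
= -2.3773

z = -2.3773


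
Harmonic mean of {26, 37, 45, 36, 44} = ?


Sum of reciprocals = 1/26 + 1/37 + 1/45 + 1/36 + 1/44 = 0.138216
HM = 5/0.138216 = 36.1753

HM = 36.1753


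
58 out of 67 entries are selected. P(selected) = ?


P = 58/67 = 0.8657

P = 0.8657


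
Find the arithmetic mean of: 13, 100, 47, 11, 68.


Sum = 13 + 100 + 47 + 11 + 68 = 239
n = 5
Mean = 239/5 = 47.8000

Mean = 47.8000


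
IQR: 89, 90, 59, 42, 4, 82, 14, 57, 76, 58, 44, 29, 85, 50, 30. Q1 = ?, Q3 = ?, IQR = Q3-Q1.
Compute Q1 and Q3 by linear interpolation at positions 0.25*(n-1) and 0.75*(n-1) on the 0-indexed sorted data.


Sorted: 4, 14, 29, 30, 42, 44, 50, 57, 58, 59, 76, 82, 85, 89, 90
Q1 (25th %ile) = 36.0000
Q3 (75th %ile) = 79.0000
IQR = 79.0000 - 36.0000 = 43.0000

IQR = 43.0000


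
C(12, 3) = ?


C(12,3) = 12!/(3! × 9!)
= 479001600/(6 × 362880)
= 220

C(12,3) = 220


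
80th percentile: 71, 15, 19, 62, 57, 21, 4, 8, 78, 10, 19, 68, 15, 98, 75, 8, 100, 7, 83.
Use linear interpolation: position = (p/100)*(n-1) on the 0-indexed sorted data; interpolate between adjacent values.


Sorted: 4, 7, 8, 8, 10, 15, 15, 19, 19, 21, 57, 62, 68, 71, 75, 78, 83, 98, 100
n = 19
Index = 80/100 * 18 = 14.4000
Lower = data[14] = 75, Upper = data[15] = 78
P80 = 75 + 0.4000*(3) = 76.2000

P80 = 76.2000


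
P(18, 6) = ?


P(18,6) = 18!/12!
= 6402373705728000/479001600
= 13366080

P(18,6) = 13366080


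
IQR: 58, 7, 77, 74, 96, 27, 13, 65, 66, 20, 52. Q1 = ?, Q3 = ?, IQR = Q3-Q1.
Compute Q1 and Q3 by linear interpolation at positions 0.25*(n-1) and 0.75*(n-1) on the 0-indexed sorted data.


Sorted: 7, 13, 20, 27, 52, 58, 65, 66, 74, 77, 96
Q1 (25th %ile) = 23.5000
Q3 (75th %ile) = 70.0000
IQR = 70.0000 - 23.5000 = 46.5000

IQR = 46.5000


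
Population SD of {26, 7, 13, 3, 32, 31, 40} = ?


Mean = 21.7143
Variance = 169.6327
SD = sqrt(169.6327) = 13.0243

SD = 13.0243


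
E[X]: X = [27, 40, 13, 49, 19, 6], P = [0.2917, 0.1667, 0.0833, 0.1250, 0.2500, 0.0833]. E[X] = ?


E[X] = 27*0.2917 + 40*0.1667 + 13*0.0833 + 49*0.1250 + 19*0.2500 + 6*0.0833
= 7.8759 + 6.6680 + 1.0829 + 6.1250 + 4.7500 + 0.4998
= 27.0016

E[X] = 27.0016


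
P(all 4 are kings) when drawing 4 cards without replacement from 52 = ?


P(all kings) = (4/52) × (3/51) × (2/50) × (1/49)
= 3.6938e-06

P = 3.6938e-06


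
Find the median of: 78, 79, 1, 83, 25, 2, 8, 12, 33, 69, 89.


Sorted: 1, 2, 8, 12, 25, 33, 69, 78, 79, 83, 89
n = 11 (odd)
Middle value = 33

Median = 33


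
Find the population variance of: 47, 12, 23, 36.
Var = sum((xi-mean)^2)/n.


Mean = 29.5000
Squared deviations: 306.2500, 306.2500, 42.2500, 42.2500
Sum = 697.0000
Variance = 697.0000/4 = 174.2500

Variance = 174.2500


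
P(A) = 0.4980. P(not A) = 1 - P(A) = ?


P(not A) = 1 - 0.4980 = 0.5020

P(not A) = 0.5020


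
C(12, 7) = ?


C(12,7) = 12!/(7! × 5!)
= 479001600/(5040 × 120)
= 792

C(12,7) = 792


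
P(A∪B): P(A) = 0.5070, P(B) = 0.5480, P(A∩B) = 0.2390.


P(A∪B) = 0.5070 + 0.5480 - 0.2390
= 1.0550 - 0.2390
= 0.8160

P(A∪B) = 0.8160


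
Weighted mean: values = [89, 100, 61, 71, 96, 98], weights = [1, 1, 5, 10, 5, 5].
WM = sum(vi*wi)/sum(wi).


Numerator = 89*1 + 100*1 + 61*5 + 71*10 + 96*5 + 98*5 = 2174
Denominator = 1 + 1 + 5 + 10 + 5 + 5 = 27
WM = 2174/27 = 80.5185

WM = 80.5185


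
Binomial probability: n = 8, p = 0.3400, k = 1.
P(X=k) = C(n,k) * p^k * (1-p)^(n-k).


C(8,1) = 8
p^1 = 0.340000
(1-p)^7 = 0.054552
P = 8 * 0.340000 * 0.054552 = 0.1484

P(X=1) = 0.1484


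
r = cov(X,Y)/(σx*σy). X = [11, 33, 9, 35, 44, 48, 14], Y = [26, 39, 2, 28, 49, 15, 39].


Mean X = 27.7143, Mean Y = 28.2857
SD X = 15.002041, SD Y = 14.791062
Cov = 72.224490
r = 72.224490/(15.002041*14.791062) = 0.3255

r = 0.3255


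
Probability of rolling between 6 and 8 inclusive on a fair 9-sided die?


Favorable outcomes (6 ≤ roll ≤ 8): 3
Total outcomes = 9
P = 3/9 = 0.3333

P = 0.3333


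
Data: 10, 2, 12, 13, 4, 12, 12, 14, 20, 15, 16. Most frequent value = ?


Frequencies: 2:1, 4:1, 10:1, 12:3, 13:1, 14:1, 15:1, 16:1, 20:1
Max frequency = 3
Mode = 12

Mode = 12


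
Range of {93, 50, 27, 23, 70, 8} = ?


Max = 93, Min = 8
Range = 93 - 8 = 85

Range = 85


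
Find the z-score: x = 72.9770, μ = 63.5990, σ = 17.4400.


z = (72.9770 - 63.5990)/17.4400
= 9.3780/17.4400
= 0.5377

z = 0.5377


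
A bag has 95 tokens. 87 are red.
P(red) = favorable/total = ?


P = 87/95 = 0.9158

P = 0.9158


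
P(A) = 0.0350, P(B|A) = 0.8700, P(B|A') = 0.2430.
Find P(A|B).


P(B) = P(B|A)*P(A) + P(B|A')*P(A')
= 0.8700*0.0350 + 0.2430*0.9650
= 0.030450 + 0.234495 = 0.264945
P(A|B) = 0.030450/0.264945 = 0.1149

P(A|B) = 0.1149


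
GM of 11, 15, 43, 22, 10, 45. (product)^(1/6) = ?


Product = 11 × 15 × 43 × 22 × 10 × 45 = 70240500
GM = 70240500^(1/6) = 20.3126

GM = 20.3126


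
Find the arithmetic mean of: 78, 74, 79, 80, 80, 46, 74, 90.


Sum = 78 + 74 + 79 + 80 + 80 + 46 + 74 + 90 = 601
n = 8
Mean = 601/8 = 75.1250

Mean = 75.1250


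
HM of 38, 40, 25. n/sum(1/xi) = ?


Sum of reciprocals = 1/38 + 1/40 + 1/25 = 0.091316
HM = 3/0.091316 = 32.8530

HM = 32.8530


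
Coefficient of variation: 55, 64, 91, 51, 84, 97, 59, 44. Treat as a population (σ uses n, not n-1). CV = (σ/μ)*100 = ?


Mean = 68.1250
SD = 18.5637
CV = (18.5637/68.1250)*100 = 27.2494%

CV = 27.2494%


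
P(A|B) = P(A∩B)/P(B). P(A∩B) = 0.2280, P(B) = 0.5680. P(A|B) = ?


P(A|B) = 0.2280/0.5680 = 0.4014

P(A|B) = 0.4014


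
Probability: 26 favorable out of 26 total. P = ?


P = 26/26 = 1.0000

P = 1.0000


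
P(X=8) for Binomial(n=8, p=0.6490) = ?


C(8,8) = 1
p^8 = 0.031474
(1-p)^0 = 1.000000
P = 1 * 0.031474 * 1.000000 = 0.0315

P(X=8) = 0.0315


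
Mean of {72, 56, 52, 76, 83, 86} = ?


Sum = 72 + 56 + 52 + 76 + 83 + 86 = 425
n = 6
Mean = 425/6 = 70.8333

Mean = 70.8333


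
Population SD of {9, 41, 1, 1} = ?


Mean = 13.0000
Variance = 272.0000
SD = sqrt(272.0000) = 16.4924

SD = 16.4924


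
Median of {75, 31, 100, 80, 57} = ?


Sorted: 31, 57, 75, 80, 100
n = 5 (odd)
Middle value = 75

Median = 75


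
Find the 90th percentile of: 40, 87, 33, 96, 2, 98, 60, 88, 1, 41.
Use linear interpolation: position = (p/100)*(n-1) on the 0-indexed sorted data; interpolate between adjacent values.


Sorted: 1, 2, 33, 40, 41, 60, 87, 88, 96, 98
n = 10
Index = 90/100 * 9 = 8.1000
Lower = data[8] = 96, Upper = data[9] = 98
P90 = 96 + 0.1000*(2) = 96.2000

P90 = 96.2000


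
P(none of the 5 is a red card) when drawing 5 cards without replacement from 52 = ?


P(no red cards) = (26/52) × (25/51) × (24/50) × (23/49) × (22/48)
= 0.0253

P = 0.0253


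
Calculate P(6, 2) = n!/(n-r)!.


P(6,2) = 6!/4!
= 720/24
= 30

P(6,2) = 30


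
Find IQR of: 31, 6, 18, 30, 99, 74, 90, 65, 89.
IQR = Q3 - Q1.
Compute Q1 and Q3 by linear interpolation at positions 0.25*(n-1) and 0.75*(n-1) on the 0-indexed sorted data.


Sorted: 6, 18, 30, 31, 65, 74, 89, 90, 99
Q1 (25th %ile) = 30.0000
Q3 (75th %ile) = 89.0000
IQR = 89.0000 - 30.0000 = 59.0000

IQR = 59.0000


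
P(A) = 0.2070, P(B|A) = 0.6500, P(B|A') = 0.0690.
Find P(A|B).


P(B) = P(B|A)*P(A) + P(B|A')*P(A')
= 0.6500*0.2070 + 0.0690*0.7930
= 0.134550 + 0.054717 = 0.189267
P(A|B) = 0.134550/0.189267 = 0.7109

P(A|B) = 0.7109


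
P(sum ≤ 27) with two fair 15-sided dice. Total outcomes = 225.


Total outcomes = 15×15 = 225
Favorable (sum ≤ 27): 219
P = 219/225 = 0.9733

P = 0.9733


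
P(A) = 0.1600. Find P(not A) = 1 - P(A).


P(not A) = 1 - 0.1600 = 0.8400

P(not A) = 0.8400


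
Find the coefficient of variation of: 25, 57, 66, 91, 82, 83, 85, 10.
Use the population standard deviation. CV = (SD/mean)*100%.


Mean = 62.3750
SD = 28.1156
CV = (28.1156/62.3750)*100 = 45.0750%

CV = 45.0750%


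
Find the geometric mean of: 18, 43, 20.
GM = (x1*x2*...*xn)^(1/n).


Product = 18 × 43 × 20 = 15480
GM = 15480^(1/3) = 24.9224

GM = 24.9224


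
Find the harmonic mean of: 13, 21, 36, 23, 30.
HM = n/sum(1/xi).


Sum of reciprocals = 1/13 + 1/21 + 1/36 + 1/23 + 1/30 = 0.229131
HM = 5/0.229131 = 21.8215

HM = 21.8215


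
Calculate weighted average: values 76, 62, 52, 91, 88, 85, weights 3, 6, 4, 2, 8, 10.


Numerator = 76*3 + 62*6 + 52*4 + 91*2 + 88*8 + 85*10 = 2544
Denominator = 3 + 6 + 4 + 2 + 8 + 10 = 33
WM = 2544/33 = 77.0909

WM = 77.0909


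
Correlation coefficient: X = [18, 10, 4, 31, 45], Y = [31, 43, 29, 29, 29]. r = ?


Mean X = 21.6000, Mean Y = 32.2000
SD X = 14.786480, SD Y = 5.455273
Cov = -33.920000
r = -33.920000/(14.786480*5.455273) = -0.4205

r = -0.4205


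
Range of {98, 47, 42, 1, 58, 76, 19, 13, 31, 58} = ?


Max = 98, Min = 1
Range = 98 - 1 = 97

Range = 97


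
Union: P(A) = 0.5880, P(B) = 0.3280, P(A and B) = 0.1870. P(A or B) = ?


P(A∪B) = 0.5880 + 0.3280 - 0.1870
= 0.9160 - 0.1870
= 0.7290

P(A∪B) = 0.7290


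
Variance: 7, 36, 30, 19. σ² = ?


Mean = 23.0000
Squared deviations: 256.0000, 169.0000, 49.0000, 16.0000
Sum = 490.0000
Variance = 490.0000/4 = 122.5000

Variance = 122.5000


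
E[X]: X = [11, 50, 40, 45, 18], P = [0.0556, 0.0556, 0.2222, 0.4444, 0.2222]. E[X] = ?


E[X] = 11*0.0556 + 50*0.0556 + 40*0.2222 + 45*0.4444 + 18*0.2222
= 0.6116 + 2.7800 + 8.8880 + 19.9980 + 3.9996
= 36.2772

E[X] = 36.2772


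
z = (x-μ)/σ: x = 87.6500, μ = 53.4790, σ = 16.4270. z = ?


z = (87.6500 - 53.4790)/16.4270
= 34.1710/16.4270
= 2.0802

z = 2.0802


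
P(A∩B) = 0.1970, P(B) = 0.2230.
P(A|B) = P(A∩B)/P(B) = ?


P(A|B) = 0.1970/0.2230 = 0.8834

P(A|B) = 0.8834


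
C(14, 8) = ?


C(14,8) = 14!/(8! × 6!)
= 87178291200/(40320 × 720)
= 3003

C(14,8) = 3003


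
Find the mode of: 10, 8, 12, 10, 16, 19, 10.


Frequencies: 8:1, 10:3, 12:1, 16:1, 19:1
Max frequency = 3
Mode = 10

Mode = 10


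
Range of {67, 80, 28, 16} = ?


Max = 80, Min = 16
Range = 80 - 16 = 64

Range = 64


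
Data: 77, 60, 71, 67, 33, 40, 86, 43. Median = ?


Sorted: 33, 40, 43, 60, 67, 71, 77, 86
n = 8 (even)
Middle values: 60 and 67
Median = (60+67)/2 = 63.5000

Median = 63.5000


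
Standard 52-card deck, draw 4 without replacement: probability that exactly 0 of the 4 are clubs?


Hypergeometric: P(X=0) = C(13,0)·C(39,4) / C(52,4)
= 1 × 82251 / 270725
= 82251/270725 = 0.3038

P = 0.3038


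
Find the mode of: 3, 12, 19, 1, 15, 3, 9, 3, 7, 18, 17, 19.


Frequencies: 1:1, 3:3, 7:1, 9:1, 12:1, 15:1, 17:1, 18:1, 19:2
Max frequency = 3
Mode = 3

Mode = 3


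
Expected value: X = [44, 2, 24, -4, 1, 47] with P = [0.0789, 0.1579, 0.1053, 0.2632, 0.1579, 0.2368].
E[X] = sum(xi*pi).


E[X] = 44*0.0789 + 2*0.1579 + 24*0.1053 - 4*0.2632 + 1*0.1579 + 47*0.2368
= 3.4716 + 0.3158 + 2.5272 - 1.0528 + 0.1579 + 11.1296
= 16.5493

E[X] = 16.5493


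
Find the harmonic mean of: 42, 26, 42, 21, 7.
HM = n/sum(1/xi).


Sum of reciprocals = 1/42 + 1/26 + 1/42 + 1/21 + 1/7 = 0.276557
HM = 5/0.276557 = 18.0795

HM = 18.0795


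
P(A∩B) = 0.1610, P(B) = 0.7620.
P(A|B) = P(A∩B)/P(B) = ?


P(A|B) = 0.1610/0.7620 = 0.2113

P(A|B) = 0.2113


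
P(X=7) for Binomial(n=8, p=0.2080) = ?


C(8,7) = 8
p^7 = 1.684393e-05
(1-p)^1 = 0.792000
P = 8 * 1.684393e-05 * 0.792000 = 0.0001

P(X=7) = 0.0001


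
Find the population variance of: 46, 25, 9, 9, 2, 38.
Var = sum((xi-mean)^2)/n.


Mean = 21.5000
Squared deviations: 600.2500, 12.2500, 156.2500, 156.2500, 380.2500, 272.2500
Sum = 1577.5000
Variance = 1577.5000/6 = 262.9167

Variance = 262.9167


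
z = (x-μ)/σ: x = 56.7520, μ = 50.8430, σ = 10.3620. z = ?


z = (56.7520 - 50.8430)/10.3620
= 5.9090/10.3620
= 0.5703

z = 0.5703


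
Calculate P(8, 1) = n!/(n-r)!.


P(8,1) = 8!/7!
= 40320/5040
= 8

P(8,1) = 8


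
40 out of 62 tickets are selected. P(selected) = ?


P = 40/62 = 0.6452

P = 0.6452


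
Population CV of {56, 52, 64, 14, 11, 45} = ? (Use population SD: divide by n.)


Mean = 40.3333
SD = 20.4831
CV = (20.4831/40.3333)*100 = 50.7844%

CV = 50.7844%


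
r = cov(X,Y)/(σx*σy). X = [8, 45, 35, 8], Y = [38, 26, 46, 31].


Mean X = 24.0000, Mean Y = 35.2500
SD X = 16.385970, SD Y = 7.529110
Cov = -13.000000
r = -13.000000/(16.385970*7.529110) = -0.1054

r = -0.1054


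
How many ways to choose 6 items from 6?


C(6,6) = 6!/(6! × 0!)
= 720/(720 × 1)
= 1

C(6,6) = 1


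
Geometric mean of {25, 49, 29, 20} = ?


Product = 25 × 49 × 29 × 20 = 710500
GM = 710500^(1/4) = 29.0329

GM = 29.0329


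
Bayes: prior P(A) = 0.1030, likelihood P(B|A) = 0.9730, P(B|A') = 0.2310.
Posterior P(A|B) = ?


P(B) = P(B|A)*P(A) + P(B|A')*P(A')
= 0.9730*0.1030 + 0.2310*0.8970
= 0.100219 + 0.207207 = 0.307426
P(A|B) = 0.100219/0.307426 = 0.3260

P(A|B) = 0.3260


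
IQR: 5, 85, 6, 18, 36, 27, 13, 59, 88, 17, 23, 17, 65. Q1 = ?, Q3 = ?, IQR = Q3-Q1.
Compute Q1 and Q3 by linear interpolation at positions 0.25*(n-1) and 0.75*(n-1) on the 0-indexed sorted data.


Sorted: 5, 6, 13, 17, 17, 18, 23, 27, 36, 59, 65, 85, 88
Q1 (25th %ile) = 17.0000
Q3 (75th %ile) = 59.0000
IQR = 59.0000 - 17.0000 = 42.0000

IQR = 42.0000


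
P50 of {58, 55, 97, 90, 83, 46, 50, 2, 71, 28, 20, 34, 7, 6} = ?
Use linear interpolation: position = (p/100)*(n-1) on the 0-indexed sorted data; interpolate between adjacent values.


Sorted: 2, 6, 7, 20, 28, 34, 46, 50, 55, 58, 71, 83, 90, 97
n = 14
Index = 50/100 * 13 = 6.5000
Lower = data[6] = 46, Upper = data[7] = 50
P50 = 46 + 0.5000*(4) = 48.0000

P50 = 48.0000


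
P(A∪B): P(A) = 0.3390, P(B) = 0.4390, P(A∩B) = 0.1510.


P(A∪B) = 0.3390 + 0.4390 - 0.1510
= 0.7780 - 0.1510
= 0.6270

P(A∪B) = 0.6270


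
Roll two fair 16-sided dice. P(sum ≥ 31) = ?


Total outcomes = 16×16 = 256
Favorable (sum ≥ 31): 3
P = 3/256 = 0.0117

P = 0.0117


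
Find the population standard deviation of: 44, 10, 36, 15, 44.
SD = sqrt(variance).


Mean = 29.8000
Variance = 210.5600
SD = sqrt(210.5600) = 14.5107

SD = 14.5107


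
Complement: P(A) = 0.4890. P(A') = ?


P(not A) = 1 - 0.4890 = 0.5110

P(not A) = 0.5110


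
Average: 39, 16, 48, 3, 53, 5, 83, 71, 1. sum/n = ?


Sum = 39 + 16 + 48 + 3 + 53 + 5 + 83 + 71 + 1 = 319
n = 9
Mean = 319/9 = 35.4444

Mean = 35.4444


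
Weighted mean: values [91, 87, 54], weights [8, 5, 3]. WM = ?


Numerator = 91*8 + 87*5 + 54*3 = 1325
Denominator = 8 + 5 + 3 = 16
WM = 1325/16 = 82.8125

WM = 82.8125


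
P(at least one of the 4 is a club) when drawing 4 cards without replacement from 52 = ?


P(at least one) = 1 - P(none)
P(none) = (39/52) × (38/51) × (37/50) × (36/49) = 0.303818
P(at least one) = 1 - 0.303818 = 0.6962

P = 0.6962


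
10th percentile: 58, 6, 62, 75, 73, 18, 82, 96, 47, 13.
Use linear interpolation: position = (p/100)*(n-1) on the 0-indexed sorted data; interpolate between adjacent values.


Sorted: 6, 13, 18, 47, 58, 62, 73, 75, 82, 96
n = 10
Index = 10/100 * 9 = 0.9000
Lower = data[0] = 6, Upper = data[1] = 13
P10 = 6 + 0.9000*(7) = 12.3000

P10 = 12.3000


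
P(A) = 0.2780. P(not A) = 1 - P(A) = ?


P(not A) = 1 - 0.2780 = 0.7220

P(not A) = 0.7220


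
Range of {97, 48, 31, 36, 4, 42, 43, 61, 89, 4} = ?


Max = 97, Min = 4
Range = 97 - 4 = 93

Range = 93


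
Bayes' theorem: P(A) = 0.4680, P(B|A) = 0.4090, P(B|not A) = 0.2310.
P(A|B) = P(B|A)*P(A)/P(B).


P(B) = P(B|A)*P(A) + P(B|A')*P(A')
= 0.4090*0.4680 + 0.2310*0.5320
= 0.191412 + 0.122892 = 0.314304
P(A|B) = 0.191412/0.314304 = 0.6090

P(A|B) = 0.6090


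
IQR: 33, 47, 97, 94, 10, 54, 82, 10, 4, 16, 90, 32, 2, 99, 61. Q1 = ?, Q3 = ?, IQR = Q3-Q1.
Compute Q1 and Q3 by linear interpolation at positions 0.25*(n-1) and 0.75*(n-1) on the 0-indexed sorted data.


Sorted: 2, 4, 10, 10, 16, 32, 33, 47, 54, 61, 82, 90, 94, 97, 99
Q1 (25th %ile) = 13.0000
Q3 (75th %ile) = 86.0000
IQR = 86.0000 - 13.0000 = 73.0000

IQR = 73.0000


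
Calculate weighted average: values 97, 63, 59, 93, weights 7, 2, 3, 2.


Numerator = 97*7 + 63*2 + 59*3 + 93*2 = 1168
Denominator = 7 + 2 + 3 + 2 = 14
WM = 1168/14 = 83.4286

WM = 83.4286


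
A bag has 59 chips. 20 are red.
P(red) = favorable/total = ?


P = 20/59 = 0.3390

P = 0.3390


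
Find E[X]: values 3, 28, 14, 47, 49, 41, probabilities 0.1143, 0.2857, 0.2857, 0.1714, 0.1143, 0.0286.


E[X] = 3*0.1143 + 28*0.2857 + 14*0.2857 + 47*0.1714 + 49*0.1143 + 41*0.0286
= 0.3429 + 7.9996 + 3.9998 + 8.0558 + 5.6007 + 1.1726
= 27.1714

E[X] = 27.1714


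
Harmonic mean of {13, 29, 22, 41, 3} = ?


Sum of reciprocals = 1/13 + 1/29 + 1/22 + 1/41 + 1/3 = 0.514584
HM = 5/0.514584 = 9.7166

HM = 9.7166


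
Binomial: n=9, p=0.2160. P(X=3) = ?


C(9,3) = 84
p^3 = 0.010078
(1-p)^6 = 0.232218
P = 84 * 0.010078 * 0.232218 = 0.1966

P(X=3) = 0.1966


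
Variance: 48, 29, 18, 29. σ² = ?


Mean = 31.0000
Squared deviations: 289.0000, 4.0000, 169.0000, 4.0000
Sum = 466.0000
Variance = 466.0000/4 = 116.5000

Variance = 116.5000


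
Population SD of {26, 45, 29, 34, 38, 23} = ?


Mean = 32.5000
Variance = 55.5833
SD = sqrt(55.5833) = 7.4554

SD = 7.4554


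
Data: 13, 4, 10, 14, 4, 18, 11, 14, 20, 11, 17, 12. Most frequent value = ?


Frequencies: 4:2, 10:1, 11:2, 12:1, 13:1, 14:2, 17:1, 18:1, 20:1
Max frequency = 2
Mode = 4, 11, 14

Mode = 4, 11, 14


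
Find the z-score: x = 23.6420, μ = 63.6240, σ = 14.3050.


z = (23.6420 - 63.6240)/14.3050
= -39.9820/14.3050
= -2.7950

z = -2.7950


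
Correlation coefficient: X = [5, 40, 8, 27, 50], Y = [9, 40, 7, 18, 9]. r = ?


Mean X = 26.0000, Mean Y = 16.6000
SD X = 17.538529, SD Y = 12.306096
Cov = 95.800000
r = 95.800000/(17.538529*12.306096) = 0.4439

r = 0.4439


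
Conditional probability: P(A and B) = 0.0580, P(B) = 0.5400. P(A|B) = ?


P(A|B) = 0.0580/0.5400 = 0.1074

P(A|B) = 0.1074


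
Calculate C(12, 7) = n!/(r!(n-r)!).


C(12,7) = 12!/(7! × 5!)
= 479001600/(5040 × 120)
= 792

C(12,7) = 792


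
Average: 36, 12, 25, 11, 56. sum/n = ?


Sum = 36 + 12 + 25 + 11 + 56 = 140
n = 5
Mean = 140/5 = 28.0000

Mean = 28.0000


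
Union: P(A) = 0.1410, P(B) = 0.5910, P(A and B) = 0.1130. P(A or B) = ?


P(A∪B) = 0.1410 + 0.5910 - 0.1130
= 0.7320 - 0.1130
= 0.6190

P(A∪B) = 0.6190


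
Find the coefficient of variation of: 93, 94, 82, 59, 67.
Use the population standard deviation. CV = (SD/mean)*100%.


Mean = 79.0000
SD = 13.9571
CV = (13.9571/79.0000)*100 = 17.6672%

CV = 17.6672%


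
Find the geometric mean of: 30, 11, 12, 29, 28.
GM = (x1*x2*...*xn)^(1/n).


Product = 30 × 11 × 12 × 29 × 28 = 3215520
GM = 3215520^(1/5) = 20.0194

GM = 20.0194


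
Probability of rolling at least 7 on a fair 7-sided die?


Favorable outcomes (roll ≥ 7): 1
Total outcomes = 7
P = 1/7 = 0.1429

P = 0.1429


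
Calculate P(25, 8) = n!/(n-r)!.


P(25,8) = 25!/17!
= 15511210043330985984000000/355687428096000
= 43609104000

P(25,8) = 43609104000


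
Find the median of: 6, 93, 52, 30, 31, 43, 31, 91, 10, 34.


Sorted: 6, 10, 30, 31, 31, 34, 43, 52, 91, 93
n = 10 (even)
Middle values: 31 and 34
Median = (31+34)/2 = 32.5000

Median = 32.5000


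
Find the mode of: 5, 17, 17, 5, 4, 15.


Frequencies: 4:1, 5:2, 15:1, 17:2
Max frequency = 2
Mode = 5, 17

Mode = 5, 17


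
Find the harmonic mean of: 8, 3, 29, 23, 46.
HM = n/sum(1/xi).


Sum of reciprocals = 1/8 + 1/3 + 1/29 + 1/23 + 1/46 = 0.558033
HM = 5/0.558033 = 8.9600

HM = 8.9600


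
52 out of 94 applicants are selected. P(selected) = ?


P = 52/94 = 0.5532

P = 0.5532


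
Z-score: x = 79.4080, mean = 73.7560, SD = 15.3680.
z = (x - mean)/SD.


z = (79.4080 - 73.7560)/15.3680
= 5.6520/15.3680
= 0.3678

z = 0.3678


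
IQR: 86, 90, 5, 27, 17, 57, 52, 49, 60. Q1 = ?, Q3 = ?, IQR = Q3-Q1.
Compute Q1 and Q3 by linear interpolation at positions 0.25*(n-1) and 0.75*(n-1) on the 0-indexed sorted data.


Sorted: 5, 17, 27, 49, 52, 57, 60, 86, 90
Q1 (25th %ile) = 27.0000
Q3 (75th %ile) = 60.0000
IQR = 60.0000 - 27.0000 = 33.0000

IQR = 33.0000


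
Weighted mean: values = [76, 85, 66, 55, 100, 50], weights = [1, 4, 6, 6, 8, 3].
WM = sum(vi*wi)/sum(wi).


Numerator = 76*1 + 85*4 + 66*6 + 55*6 + 100*8 + 50*3 = 2092
Denominator = 1 + 4 + 6 + 6 + 8 + 3 = 28
WM = 2092/28 = 74.7143

WM = 74.7143


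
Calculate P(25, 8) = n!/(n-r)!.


P(25,8) = 25!/17!
= 15511210043330985984000000/355687428096000
= 43609104000

P(25,8) = 43609104000


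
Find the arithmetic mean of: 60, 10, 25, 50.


Sum = 60 + 10 + 25 + 50 = 145
n = 4
Mean = 145/4 = 36.2500

Mean = 36.2500


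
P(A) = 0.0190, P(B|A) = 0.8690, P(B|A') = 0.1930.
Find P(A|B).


P(B) = P(B|A)*P(A) + P(B|A')*P(A')
= 0.8690*0.0190 + 0.1930*0.9810
= 0.016511 + 0.189333 = 0.205844
P(A|B) = 0.016511/0.205844 = 0.0802

P(A|B) = 0.0802


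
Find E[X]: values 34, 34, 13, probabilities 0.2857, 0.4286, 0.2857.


E[X] = 34*0.2857 + 34*0.4286 + 13*0.2857
= 9.7138 + 14.5724 + 3.7141
= 28.0003

E[X] = 28.0003


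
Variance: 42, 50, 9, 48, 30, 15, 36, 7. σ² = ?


Mean = 29.6250
Squared deviations: 153.1406, 415.1406, 425.3906, 337.6406, 0.1406, 213.8906, 40.6406, 511.8906
Sum = 2097.8750
Variance = 2097.8750/8 = 262.2344

Variance = 262.2344


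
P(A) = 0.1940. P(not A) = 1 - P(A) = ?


P(not A) = 1 - 0.1940 = 0.8060

P(not A) = 0.8060


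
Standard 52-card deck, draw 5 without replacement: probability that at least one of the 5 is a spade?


P(at least one) = 1 - P(none)
P(none) = (39/52) × (38/51) × (37/50) × (36/49) × (35/48) = 0.221534
P(at least one) = 1 - 0.221534 = 0.7785

P = 0.7785


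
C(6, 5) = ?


C(6,5) = 6!/(5! × 1!)
= 720/(120 × 1)
= 6

C(6,5) = 6


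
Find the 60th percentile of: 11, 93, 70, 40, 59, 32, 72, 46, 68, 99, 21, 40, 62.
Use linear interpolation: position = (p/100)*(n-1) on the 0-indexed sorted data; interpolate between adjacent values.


Sorted: 11, 21, 32, 40, 40, 46, 59, 62, 68, 70, 72, 93, 99
n = 13
Index = 60/100 * 12 = 7.2000
Lower = data[7] = 62, Upper = data[8] = 68
P60 = 62 + 0.2000*(6) = 63.2000

P60 = 63.2000


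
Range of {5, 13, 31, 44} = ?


Max = 44, Min = 5
Range = 44 - 5 = 39

Range = 39


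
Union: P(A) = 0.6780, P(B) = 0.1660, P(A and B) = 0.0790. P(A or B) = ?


P(A∪B) = 0.6780 + 0.1660 - 0.0790
= 0.8440 - 0.0790
= 0.7650

P(A∪B) = 0.7650


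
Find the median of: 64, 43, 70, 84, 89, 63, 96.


Sorted: 43, 63, 64, 70, 84, 89, 96
n = 7 (odd)
Middle value = 70

Median = 70


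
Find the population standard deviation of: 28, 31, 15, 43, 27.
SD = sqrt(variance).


Mean = 28.8000
Variance = 80.1600
SD = sqrt(80.1600) = 8.9532

SD = 8.9532


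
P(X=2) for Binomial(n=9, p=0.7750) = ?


C(9,2) = 36
p^2 = 0.600625
(1-p)^7 = 2.919293e-05
P = 36 * 0.600625 * 2.919293e-05 = 0.0006

P(X=2) = 0.0006


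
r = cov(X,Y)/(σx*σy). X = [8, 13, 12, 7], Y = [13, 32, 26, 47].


Mean X = 10.0000, Mean Y = 29.5000
SD X = 2.549510, SD Y = 12.216792
Cov = -4.750000
r = -4.750000/(2.549510*12.216792) = -0.1525

r = -0.1525


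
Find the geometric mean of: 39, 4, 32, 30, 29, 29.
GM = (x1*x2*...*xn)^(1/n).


Product = 39 × 4 × 32 × 30 × 29 × 29 = 125948160
GM = 125948160^(1/6) = 22.3889

GM = 22.3889


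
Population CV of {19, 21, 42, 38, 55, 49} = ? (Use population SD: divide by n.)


Mean = 37.3333
SD = 13.3749
CV = (13.3749/37.3333)*100 = 35.8257%

CV = 35.8257%


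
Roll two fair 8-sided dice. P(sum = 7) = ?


Total outcomes = 8×8 = 64
Favorable (sum = 7): 6
P = 6/64 = 0.0938

P = 0.0938


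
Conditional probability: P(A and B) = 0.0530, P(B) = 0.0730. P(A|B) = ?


P(A|B) = 0.0530/0.0730 = 0.7260

P(A|B) = 0.7260


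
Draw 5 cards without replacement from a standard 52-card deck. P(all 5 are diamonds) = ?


P(all diamonds) = (13/52) × (12/51) × (11/50) × (10/49) × (9/48)
= 0.0005

P = 0.0005


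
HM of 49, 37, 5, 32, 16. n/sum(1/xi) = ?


Sum of reciprocals = 1/49 + 1/37 + 1/5 + 1/32 + 1/16 = 0.341185
HM = 5/0.341185 = 14.6548

HM = 14.6548


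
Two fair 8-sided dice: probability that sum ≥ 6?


Total outcomes = 8×8 = 64
Favorable (sum ≥ 6): 54
P = 54/64 = 0.8438

P = 0.8438


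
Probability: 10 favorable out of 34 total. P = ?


P = 10/34 = 0.2941

P = 0.2941


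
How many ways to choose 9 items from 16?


C(16,9) = 16!/(9! × 7!)
= 20922789888000/(362880 × 5040)
= 11440

C(16,9) = 11440


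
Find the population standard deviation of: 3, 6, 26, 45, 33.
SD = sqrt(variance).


Mean = 22.6000
Variance = 256.2400
SD = sqrt(256.2400) = 16.0075

SD = 16.0075


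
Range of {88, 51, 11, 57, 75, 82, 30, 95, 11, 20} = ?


Max = 95, Min = 11
Range = 95 - 11 = 84

Range = 84


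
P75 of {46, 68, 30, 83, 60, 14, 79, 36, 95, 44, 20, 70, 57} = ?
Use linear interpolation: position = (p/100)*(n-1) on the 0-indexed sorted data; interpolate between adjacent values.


Sorted: 14, 20, 30, 36, 44, 46, 57, 60, 68, 70, 79, 83, 95
n = 13
Index = 75/100 * 12 = 9.0000
Lower = data[9] = 70, Upper = data[10] = 79
P75 = 70 + 0*(9) = 70.0000

P75 = 70.0000


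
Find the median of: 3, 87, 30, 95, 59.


Sorted: 3, 30, 59, 87, 95
n = 5 (odd)
Middle value = 59

Median = 59


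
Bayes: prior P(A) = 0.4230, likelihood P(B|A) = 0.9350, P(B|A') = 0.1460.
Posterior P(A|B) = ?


P(B) = P(B|A)*P(A) + P(B|A')*P(A')
= 0.9350*0.4230 + 0.1460*0.5770
= 0.395505 + 0.084242 = 0.479747
P(A|B) = 0.395505/0.479747 = 0.8244

P(A|B) = 0.8244


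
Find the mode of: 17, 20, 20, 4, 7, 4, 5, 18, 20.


Frequencies: 4:2, 5:1, 7:1, 17:1, 18:1, 20:3
Max frequency = 3
Mode = 20

Mode = 20


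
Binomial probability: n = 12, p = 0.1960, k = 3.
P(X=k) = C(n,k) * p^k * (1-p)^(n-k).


C(12,3) = 220
p^3 = 0.007530
(1-p)^9 = 0.140380
P = 220 * 0.007530 * 0.140380 = 0.2325

P(X=3) = 0.2325


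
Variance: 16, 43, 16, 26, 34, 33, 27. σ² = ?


Mean = 27.8571
Squared deviations: 140.5918, 229.3061, 140.5918, 3.4490, 37.7347, 26.4490, 0.7347
Sum = 578.8571
Variance = 578.8571/7 = 82.6939

Variance = 82.6939


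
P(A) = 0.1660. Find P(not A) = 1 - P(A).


P(not A) = 1 - 0.1660 = 0.8340

P(not A) = 0.8340


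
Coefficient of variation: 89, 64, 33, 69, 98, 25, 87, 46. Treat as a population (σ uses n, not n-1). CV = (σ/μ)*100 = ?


Mean = 63.8750
SD = 25.3497
CV = (25.3497/63.8750)*100 = 39.6865%

CV = 39.6865%


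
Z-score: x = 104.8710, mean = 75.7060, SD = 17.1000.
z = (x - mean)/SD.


z = (104.8710 - 75.7060)/17.1000
= 29.1650/17.1000
= 1.7056

z = 1.7056


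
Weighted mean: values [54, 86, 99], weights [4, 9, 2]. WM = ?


Numerator = 54*4 + 86*9 + 99*2 = 1188
Denominator = 4 + 9 + 2 = 15
WM = 1188/15 = 79.2000

WM = 79.2000


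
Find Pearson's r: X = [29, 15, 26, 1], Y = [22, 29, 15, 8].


Mean X = 17.7500, Mean Y = 18.5000
SD X = 10.985786, SD Y = 7.826238
Cov = 39.375000
r = 39.375000/(10.985786*7.826238) = 0.4580

r = 0.4580


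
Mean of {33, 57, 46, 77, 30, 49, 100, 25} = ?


Sum = 33 + 57 + 46 + 77 + 30 + 49 + 100 + 25 = 417
n = 8
Mean = 417/8 = 52.1250

Mean = 52.1250


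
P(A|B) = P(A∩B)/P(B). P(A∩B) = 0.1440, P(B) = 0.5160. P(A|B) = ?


P(A|B) = 0.1440/0.5160 = 0.2791

P(A|B) = 0.2791


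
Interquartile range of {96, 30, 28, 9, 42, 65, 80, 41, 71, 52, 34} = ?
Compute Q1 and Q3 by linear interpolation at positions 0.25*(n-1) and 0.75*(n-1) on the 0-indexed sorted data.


Sorted: 9, 28, 30, 34, 41, 42, 52, 65, 71, 80, 96
Q1 (25th %ile) = 32.0000
Q3 (75th %ile) = 68.0000
IQR = 68.0000 - 32.0000 = 36.0000

IQR = 36.0000


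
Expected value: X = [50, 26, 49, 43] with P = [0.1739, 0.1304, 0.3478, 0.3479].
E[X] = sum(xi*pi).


E[X] = 50*0.1739 + 26*0.1304 + 49*0.3478 + 43*0.3479
= 8.6950 + 3.3904 + 17.0422 + 14.9597
= 44.0873

E[X] = 44.0873


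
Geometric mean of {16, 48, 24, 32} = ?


Product = 16 × 48 × 24 × 32 = 589824
GM = 589824^(1/4) = 27.7128

GM = 27.7128


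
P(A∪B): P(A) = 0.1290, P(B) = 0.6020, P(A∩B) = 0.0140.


P(A∪B) = 0.1290 + 0.6020 - 0.0140
= 0.7310 - 0.0140
= 0.7170

P(A∪B) = 0.7170


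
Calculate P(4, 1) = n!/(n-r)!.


P(4,1) = 4!/3!
= 24/6
= 4

P(4,1) = 4


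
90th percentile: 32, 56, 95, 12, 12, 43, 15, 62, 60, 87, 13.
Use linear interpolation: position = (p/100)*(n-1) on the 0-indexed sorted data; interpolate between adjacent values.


Sorted: 12, 12, 13, 15, 32, 43, 56, 60, 62, 87, 95
n = 11
Index = 90/100 * 10 = 9.0000
Lower = data[9] = 87, Upper = data[10] = 95
P90 = 87 + 0*(8) = 87.0000

P90 = 87.0000


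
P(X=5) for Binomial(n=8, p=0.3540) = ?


C(8,5) = 56
p^5 = 0.005559
(1-p)^3 = 0.269586
P = 56 * 0.005559 * 0.269586 = 0.0839

P(X=5) = 0.0839


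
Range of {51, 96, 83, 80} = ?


Max = 96, Min = 51
Range = 96 - 51 = 45

Range = 45


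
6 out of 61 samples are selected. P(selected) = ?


P = 6/61 = 0.0984

P = 0.0984


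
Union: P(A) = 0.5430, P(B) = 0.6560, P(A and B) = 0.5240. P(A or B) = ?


P(A∪B) = 0.5430 + 0.6560 - 0.5240
= 1.1990 - 0.5240
= 0.6750

P(A∪B) = 0.6750


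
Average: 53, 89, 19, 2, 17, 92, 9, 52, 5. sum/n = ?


Sum = 53 + 89 + 19 + 2 + 17 + 92 + 9 + 52 + 5 = 338
n = 9
Mean = 338/9 = 37.5556

Mean = 37.5556


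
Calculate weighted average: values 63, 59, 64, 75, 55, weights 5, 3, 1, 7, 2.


Numerator = 63*5 + 59*3 + 64*1 + 75*7 + 55*2 = 1191
Denominator = 5 + 3 + 1 + 7 + 2 = 18
WM = 1191/18 = 66.1667

WM = 66.1667


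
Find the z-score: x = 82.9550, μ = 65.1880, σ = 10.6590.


z = (82.9550 - 65.1880)/10.6590
= 17.7670/10.6590
= 1.6669

z = 1.6669


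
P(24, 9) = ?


P(24,9) = 24!/15!
= 620448401733239439360000/1307674368000
= 474467051520

P(24,9) = 474467051520


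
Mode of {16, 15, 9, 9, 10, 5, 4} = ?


Frequencies: 4:1, 5:1, 9:2, 10:1, 15:1, 16:1
Max frequency = 2
Mode = 9

Mode = 9


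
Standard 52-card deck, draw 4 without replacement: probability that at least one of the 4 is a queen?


P(at least one) = 1 - P(none)
P(none) = (48/52) × (47/51) × (46/50) × (45/49) = 0.718737
P(at least one) = 1 - 0.718737 = 0.2813

P = 0.2813


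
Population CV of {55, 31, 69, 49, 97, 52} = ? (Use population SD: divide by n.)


Mean = 58.8333
SD = 20.3831
CV = (20.3831/58.8333)*100 = 34.6456%

CV = 34.6456%


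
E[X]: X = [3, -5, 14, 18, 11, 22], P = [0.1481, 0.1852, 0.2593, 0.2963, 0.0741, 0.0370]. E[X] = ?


E[X] = 3*0.1481 - 5*0.1852 + 14*0.2593 + 18*0.2963 + 11*0.0741 + 22*0.0370
= 0.4443 - 0.9260 + 3.6302 + 5.3334 + 0.8151 + 0.8140
= 10.1110

E[X] = 10.1110


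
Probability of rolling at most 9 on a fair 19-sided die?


Favorable outcomes (roll ≤ 9): 9
Total outcomes = 19
P = 9/19 = 0.4737

P = 0.4737


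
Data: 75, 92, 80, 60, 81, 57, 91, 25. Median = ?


Sorted: 25, 57, 60, 75, 80, 81, 91, 92
n = 8 (even)
Middle values: 75 and 80
Median = (75+80)/2 = 77.5000

Median = 77.5000


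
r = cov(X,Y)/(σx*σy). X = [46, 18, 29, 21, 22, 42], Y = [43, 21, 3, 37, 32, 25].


Mean X = 29.6667, Mean Y = 26.8333
SD X = 10.718623, SD Y = 12.889488
Cov = 32.944444
r = 32.944444/(10.718623*12.889488) = 0.2385

r = 0.2385


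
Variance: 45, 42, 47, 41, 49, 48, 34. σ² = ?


Mean = 43.7143
Squared deviations: 1.6531, 2.9388, 10.7959, 7.3673, 27.9388, 18.3673, 94.3673
Sum = 163.4286
Variance = 163.4286/7 = 23.3469

Variance = 23.3469


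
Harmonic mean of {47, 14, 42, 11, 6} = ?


Sum of reciprocals = 1/47 + 1/14 + 1/42 + 1/11 + 1/6 = 0.374090
HM = 5/0.374090 = 13.3658

HM = 13.3658


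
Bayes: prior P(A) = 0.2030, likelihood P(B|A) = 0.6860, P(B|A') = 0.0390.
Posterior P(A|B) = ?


P(B) = P(B|A)*P(A) + P(B|A')*P(A')
= 0.6860*0.2030 + 0.0390*0.7970
= 0.139258 + 0.031083 = 0.170341
P(A|B) = 0.139258/0.170341 = 0.8175

P(A|B) = 0.8175


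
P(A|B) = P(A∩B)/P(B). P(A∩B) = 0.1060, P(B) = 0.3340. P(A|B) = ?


P(A|B) = 0.1060/0.3340 = 0.3174

P(A|B) = 0.3174


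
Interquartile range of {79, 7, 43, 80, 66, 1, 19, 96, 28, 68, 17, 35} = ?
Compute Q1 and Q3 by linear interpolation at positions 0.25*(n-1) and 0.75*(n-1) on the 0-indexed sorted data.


Sorted: 1, 7, 17, 19, 28, 35, 43, 66, 68, 79, 80, 96
Q1 (25th %ile) = 18.5000
Q3 (75th %ile) = 70.7500
IQR = 70.7500 - 18.5000 = 52.2500

IQR = 52.2500


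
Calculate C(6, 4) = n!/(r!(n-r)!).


C(6,4) = 6!/(4! × 2!)
= 720/(24 × 2)
= 15

C(6,4) = 15


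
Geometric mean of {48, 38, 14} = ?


Product = 48 × 38 × 14 = 25536
GM = 25536^(1/3) = 29.4477

GM = 29.4477


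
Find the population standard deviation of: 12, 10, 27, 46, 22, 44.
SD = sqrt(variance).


Mean = 26.8333
Variance = 198.1389
SD = sqrt(198.1389) = 14.0762

SD = 14.0762


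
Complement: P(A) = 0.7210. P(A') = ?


P(not A) = 1 - 0.7210 = 0.2790

P(not A) = 0.2790


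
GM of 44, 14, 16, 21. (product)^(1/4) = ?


Product = 44 × 14 × 16 × 21 = 206976
GM = 206976^(1/4) = 21.3295

GM = 21.3295


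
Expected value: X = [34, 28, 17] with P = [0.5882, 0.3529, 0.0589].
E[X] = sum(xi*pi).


E[X] = 34*0.5882 + 28*0.3529 + 17*0.0589
= 19.9988 + 9.8812 + 1.0013
= 30.8813

E[X] = 30.8813


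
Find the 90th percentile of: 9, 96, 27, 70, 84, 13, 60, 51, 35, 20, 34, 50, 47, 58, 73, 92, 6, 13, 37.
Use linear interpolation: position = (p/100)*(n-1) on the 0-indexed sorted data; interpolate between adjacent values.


Sorted: 6, 9, 13, 13, 20, 27, 34, 35, 37, 47, 50, 51, 58, 60, 70, 73, 84, 92, 96
n = 19
Index = 90/100 * 18 = 16.2000
Lower = data[16] = 84, Upper = data[17] = 92
P90 = 84 + 0.2000*(8) = 85.6000

P90 = 85.6000


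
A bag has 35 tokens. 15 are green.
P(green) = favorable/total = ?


P = 15/35 = 0.4286

P = 0.4286


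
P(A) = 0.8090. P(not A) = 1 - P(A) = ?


P(not A) = 1 - 0.8090 = 0.1910

P(not A) = 0.1910


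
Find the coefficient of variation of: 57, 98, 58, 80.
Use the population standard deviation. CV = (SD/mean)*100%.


Mean = 73.2500
SD = 16.9908
CV = (16.9908/73.2500)*100 = 23.1956%

CV = 23.1956%


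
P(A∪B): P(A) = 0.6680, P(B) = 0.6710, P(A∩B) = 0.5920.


P(A∪B) = 0.6680 + 0.6710 - 0.5920
= 1.3390 - 0.5920
= 0.7470

P(A∪B) = 0.7470


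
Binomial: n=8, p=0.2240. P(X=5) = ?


C(8,5) = 56
p^5 = 0.000564
(1-p)^3 = 0.467289
P = 56 * 0.000564 * 0.467289 = 0.0148

P(X=5) = 0.0148


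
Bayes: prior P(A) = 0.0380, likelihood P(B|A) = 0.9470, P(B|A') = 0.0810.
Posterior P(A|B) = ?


P(B) = P(B|A)*P(A) + P(B|A')*P(A')
= 0.9470*0.0380 + 0.0810*0.9620
= 0.035986 + 0.077922 = 0.113908
P(A|B) = 0.035986/0.113908 = 0.3159

P(A|B) = 0.3159


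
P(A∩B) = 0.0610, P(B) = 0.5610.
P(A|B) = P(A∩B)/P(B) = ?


P(A|B) = 0.0610/0.5610 = 0.1087

P(A|B) = 0.1087


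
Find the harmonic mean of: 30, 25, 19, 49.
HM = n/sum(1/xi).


Sum of reciprocals = 1/30 + 1/25 + 1/19 + 1/49 = 0.146373
HM = 4/0.146373 = 27.3274

HM = 27.3274


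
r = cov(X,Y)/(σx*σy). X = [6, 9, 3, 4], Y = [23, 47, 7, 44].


Mean X = 5.5000, Mean Y = 30.2500
SD X = 2.291288, SD Y = 16.299923
Cov = 23.125000
r = 23.125000/(2.291288*16.299923) = 0.6192

r = 0.6192


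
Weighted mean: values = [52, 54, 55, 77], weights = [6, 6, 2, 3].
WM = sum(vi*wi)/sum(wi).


Numerator = 52*6 + 54*6 + 55*2 + 77*3 = 977
Denominator = 6 + 6 + 2 + 3 = 17
WM = 977/17 = 57.4706

WM = 57.4706


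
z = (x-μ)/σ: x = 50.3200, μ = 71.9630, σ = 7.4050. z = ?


z = (50.3200 - 71.9630)/7.4050
= -21.6430/7.4050
= -2.9228

z = -2.9228


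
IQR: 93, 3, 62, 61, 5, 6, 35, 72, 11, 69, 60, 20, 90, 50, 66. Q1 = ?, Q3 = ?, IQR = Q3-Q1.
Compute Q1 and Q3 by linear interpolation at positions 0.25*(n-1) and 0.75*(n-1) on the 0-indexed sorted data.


Sorted: 3, 5, 6, 11, 20, 35, 50, 60, 61, 62, 66, 69, 72, 90, 93
Q1 (25th %ile) = 15.5000
Q3 (75th %ile) = 67.5000
IQR = 67.5000 - 15.5000 = 52.0000

IQR = 52.0000


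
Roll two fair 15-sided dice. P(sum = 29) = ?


Total outcomes = 15×15 = 225
Favorable (sum = 29): 2
P = 2/225 = 0.0089

P = 0.0089


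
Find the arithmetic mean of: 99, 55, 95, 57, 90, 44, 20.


Sum = 99 + 55 + 95 + 57 + 90 + 44 + 20 = 460
n = 7
Mean = 460/7 = 65.7143

Mean = 65.7143


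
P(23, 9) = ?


P(23,9) = 23!/14!
= 25852016738884976640000/87178291200
= 296541907200

P(23,9) = 296541907200


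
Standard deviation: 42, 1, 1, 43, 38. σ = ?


Mean = 25.0000
Variance = 386.8000
SD = sqrt(386.8000) = 19.6672

SD = 19.6672


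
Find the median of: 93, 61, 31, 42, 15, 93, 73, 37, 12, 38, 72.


Sorted: 12, 15, 31, 37, 38, 42, 61, 72, 73, 93, 93
n = 11 (odd)
Middle value = 42

Median = 42


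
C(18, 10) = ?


C(18,10) = 18!/(10! × 8!)
= 6402373705728000/(3628800 × 40320)
= 43758

C(18,10) = 43758


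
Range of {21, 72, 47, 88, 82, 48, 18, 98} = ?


Max = 98, Min = 18
Range = 98 - 18 = 80

Range = 80


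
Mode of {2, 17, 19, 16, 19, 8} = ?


Frequencies: 2:1, 8:1, 16:1, 17:1, 19:2
Max frequency = 2
Mode = 19

Mode = 19


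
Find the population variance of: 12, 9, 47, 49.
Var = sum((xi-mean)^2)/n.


Mean = 29.2500
Squared deviations: 297.5625, 410.0625, 315.0625, 390.0625
Sum = 1412.7500
Variance = 1412.7500/4 = 353.1875

Variance = 353.1875


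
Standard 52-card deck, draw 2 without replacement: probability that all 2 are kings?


P(all kings) = (4/52) × (3/51)
= 0.0045

P = 0.0045


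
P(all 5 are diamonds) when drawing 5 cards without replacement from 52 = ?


P(all diamonds) = (13/52) × (12/51) × (11/50) × (10/49) × (9/48)
= 0.0005

P = 0.0005


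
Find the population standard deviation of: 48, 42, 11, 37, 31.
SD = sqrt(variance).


Mean = 33.8000
Variance = 161.3600
SD = sqrt(161.3600) = 12.7028

SD = 12.7028


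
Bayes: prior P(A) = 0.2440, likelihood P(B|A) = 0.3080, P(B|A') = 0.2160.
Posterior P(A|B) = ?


P(B) = P(B|A)*P(A) + P(B|A')*P(A')
= 0.3080*0.2440 + 0.2160*0.7560
= 0.075152 + 0.163296 = 0.238448
P(A|B) = 0.075152/0.238448 = 0.3152

P(A|B) = 0.3152


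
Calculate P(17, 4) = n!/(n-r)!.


P(17,4) = 17!/13!
= 355687428096000/6227020800
= 57120

P(17,4) = 57120


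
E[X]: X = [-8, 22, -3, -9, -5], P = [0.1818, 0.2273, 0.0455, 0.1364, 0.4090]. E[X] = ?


E[X] = -8*0.1818 + 22*0.2273 - 3*0.0455 - 9*0.1364 - 5*0.4090
= -1.4544 + 5.0006 - 0.1365 - 1.2276 - 2.0450
= 0.1371

E[X] = 0.1371


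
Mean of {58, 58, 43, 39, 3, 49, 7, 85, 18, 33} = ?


Sum = 58 + 58 + 43 + 39 + 3 + 49 + 7 + 85 + 18 + 33 = 393
n = 10
Mean = 393/10 = 39.3000

Mean = 39.3000


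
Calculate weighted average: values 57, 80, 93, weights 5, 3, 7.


Numerator = 57*5 + 80*3 + 93*7 = 1176
Denominator = 5 + 3 + 7 = 15
WM = 1176/15 = 78.4000

WM = 78.4000


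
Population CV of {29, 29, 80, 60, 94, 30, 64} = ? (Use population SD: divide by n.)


Mean = 55.1429
SD = 24.5789
CV = (24.5789/55.1429)*100 = 44.5731%

CV = 44.5731%


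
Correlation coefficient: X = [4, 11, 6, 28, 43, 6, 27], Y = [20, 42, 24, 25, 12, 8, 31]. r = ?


Mean X = 17.8571, Mean Y = 23.1429
SD X = 13.829870, SD Y = 10.588789
Cov = -15.122449
r = -15.122449/(13.829870*10.588789) = -0.1033

r = -0.1033
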